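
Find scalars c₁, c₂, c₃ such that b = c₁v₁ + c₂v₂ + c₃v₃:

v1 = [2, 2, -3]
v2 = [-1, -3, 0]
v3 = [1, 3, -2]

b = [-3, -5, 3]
c1 = -1, c2 = 1, c3 = 0

b = -1·v1 + 1·v2 + 0·v3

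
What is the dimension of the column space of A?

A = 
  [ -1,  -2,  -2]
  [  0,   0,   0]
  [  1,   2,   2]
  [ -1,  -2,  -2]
dim(Col(A)) = 1

Row reduce:
R3 → R3 + (1)·R1
R4 → R4 - (1)·R1
REF = 
  [ -1,  -2,  -2]
  [  0,   0,   0]
  [  0,   0,   0]
  [  0,   0,   0]
Pivot columns: 1 → 1 pivot.
dim(Col(A)) = number of pivot columns = 1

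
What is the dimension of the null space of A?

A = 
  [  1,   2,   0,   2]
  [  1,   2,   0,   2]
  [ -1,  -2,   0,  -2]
nullity(A) = 3

Row reduce:
R2 → R2 - (1)·R1
R3 → R3 + (1)·R1
REF = 
  [  1,   2,   0,   2]
  [  0,   0,   0,   0]
  [  0,   0,   0,   0]
Pivot columns: 1 → 1 pivot.
rank(A) = 1, so nullity(A) = 4 - 1 = 3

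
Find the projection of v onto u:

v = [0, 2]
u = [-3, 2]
v·u = (0)(-3) + (2)(2) = 4
u·u = (-3)² + (2)² = 13
proj_u(v) = (v·u / u·u) × u = (4/13) × u

proj_u(v) = [-12/13, 8/13]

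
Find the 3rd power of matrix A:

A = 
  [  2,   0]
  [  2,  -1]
A² = A·A:
A²[1,1] = (2)(2) + (0)(2) = 4
A²[1,2] = (2)(0) + (0)(-1) = 0
A²[2,1] = (2)(2) + (-1)(2) = 2
A²[2,2] = (2)(0) + (-1)(-1) = 1
A² = 
  [  4,   0]
  [  2,   1]

A^3 = A^2·A:
A^3[1,1] = (4)(2) + (0)(2) = 8
A^3[1,2] = (4)(0) + (0)(-1) = 0
A^3[2,1] = (2)(2) + (1)(2) = 6
A^3[2,2] = (2)(0) + (1)(-1) = -1
A^3 = 
  [  8,   0]
  [  6,  -1]

Therefore
A^3 = 
  [  8,   0]
  [  6,  -1]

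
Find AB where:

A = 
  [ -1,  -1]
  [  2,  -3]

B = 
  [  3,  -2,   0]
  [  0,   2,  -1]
A is 2×2 and B is 2×3, so AB is 2×3. Each entry is (row of A)·(column of B):
AB[1,1] = (-1)(3) + (-1)(0) = -3
AB[1,2] = (-1)(-2) + (-1)(2) = 0
AB[1,3] = (-1)(0) + (-1)(-1) = 1
AB[2,1] = (2)(3) + (-3)(0) = 6
AB[2,2] = (2)(-2) + (-3)(2) = -10
AB[2,3] = (2)(0) + (-3)(-1) = 3

AB = 
  [ -3,   0,   1]
  [  6, -10,   3]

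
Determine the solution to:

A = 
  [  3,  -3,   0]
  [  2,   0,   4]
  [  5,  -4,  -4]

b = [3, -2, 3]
x = [-1, -2, 0]

Row reduce the augmented matrix [A|b]:
R2 → R2 - (2/3)·R1
R3 → R3 - (5/3)·R1
R3 → R3 - (1/2)·R2
REF = 
  [  3,  -3,   0,   3]
  [  0,   2,   4,  -4]
  [  0,   0,  -6,   0]

Back-substitution:
x₃ = 0 / (-6) = 0
x₂ = (-4 - (4)(0)) / 2 = -2
x₁ = (3 - (-3)(-2) - (0)(0)) / 3 = -1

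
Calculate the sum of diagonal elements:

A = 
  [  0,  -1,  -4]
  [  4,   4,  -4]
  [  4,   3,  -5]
-1

tr(A) = 0 + 4 + -5 = -1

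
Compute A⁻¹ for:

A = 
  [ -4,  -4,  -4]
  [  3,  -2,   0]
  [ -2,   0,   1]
det(A) = (-4)·((-2)(1) - (0)(0)) - (-4)·((3)(1) - (0)(-2)) + (-4)·((3)(0) - (-2)(-2))
  = (-4)(-2) - (-4)(3) + (-4)(-4)
  = 36
det(A) = 36 ≠ 0, so A is invertible.

Cofactors Cᵢⱼ = (-1)ⁱ⁺ʲ·Mᵢⱼ:
C = 
  [ -2,  -3,  -4]
  [  4, -12,   8]
  [ -8, -12,  20]

adj(A) = Cᵀ:
adj(A) = 
  [ -2,   4,  -8]
  [ -3, -12, -12]
  [ -4,   8,  20]

A⁻¹ = (1/36) · adj(A):
A⁻¹ = 
  [-1/18,   1/9,  -2/9]
  [-1/12,  -1/3,  -1/3]
  [ -1/9,   2/9,   5/9]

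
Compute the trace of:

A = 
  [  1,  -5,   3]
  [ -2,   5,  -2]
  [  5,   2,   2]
8

tr(A) = 1 + 5 + 2 = 8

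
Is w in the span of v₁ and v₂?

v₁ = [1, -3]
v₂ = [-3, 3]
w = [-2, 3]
Yes

Form the augmented matrix and row-reduce:
[v₁|v₂|w] = 
  [  1,  -3,  -2]
  [ -3,   3,   3]
R2 → R2 + (3)·R1
REF = 
  [  1,  -3,  -2]
  [  0,  -6,  -3]

No row of the form [0 0 | nonzero], so the system is consistent. Back-substitution gives c₁ = -1/2, c₂ = 1/2: w = (-1/2)·v₁ + (1/2)·v₂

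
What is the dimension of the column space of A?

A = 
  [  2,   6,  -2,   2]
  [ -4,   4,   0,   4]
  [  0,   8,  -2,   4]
Row reduce:
R2 → R2 + (2)·R1
R3 → R3 - (1/2)·R2
REF = 
  [  2,   6,  -2,   2]
  [  0,  16,  -4,   8]
  [  0,   0,   0,   0]
Pivot columns: 1, 2 → 2 pivots.
dim(Col(A)) = number of pivot columns = 2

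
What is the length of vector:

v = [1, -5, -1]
5.196

||v||₂ = √((1)² + (-5)² + (-1)²) = √27 = 5.196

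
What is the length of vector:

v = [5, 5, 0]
7.071

||v||₂ = √((5)² + (5)² + (0)²) = √50 = 7.071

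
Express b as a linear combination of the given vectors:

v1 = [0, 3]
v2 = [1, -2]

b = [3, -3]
c1 = 1, c2 = 3

b = 1·v1 + 3·v2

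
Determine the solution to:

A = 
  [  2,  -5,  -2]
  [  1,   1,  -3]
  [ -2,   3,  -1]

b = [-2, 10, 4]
Row reduce the augmented matrix [A|b]:
R2 → R2 - (1/2)·R1
R3 → R3 + (1)·R1
R3 → R3 + (4/7)·R2
REF = 
  [    2,    -5,    -2,    -2]
  [    0,   7/2,    -2,    11]
  [    0,     0, -29/7,  58/7]

Back-substitution:
x₃ = (58/7) / (-29/7) = -2
x₂ = (11 - (-2)(-2)) / (7/2) = 2
x₁ = (-2 - (-5)(2) - (-2)(-2)) / 2 = 2

x = [2, 2, -2]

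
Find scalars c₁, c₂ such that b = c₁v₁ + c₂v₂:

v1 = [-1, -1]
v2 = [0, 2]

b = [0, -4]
c1 = 0, c2 = -2

b = 0·v1 + -2·v2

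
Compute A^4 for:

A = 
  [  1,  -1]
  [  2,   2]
A^4 = 
  [-17,  -3]
  [  6, -14]

A² = A·A:
A²[1,1] = (1)(1) + (-1)(2) = -1
A²[1,2] = (1)(-1) + (-1)(2) = -3
A²[2,1] = (2)(1) + (2)(2) = 6
A²[2,2] = (2)(-1) + (2)(2) = 2
A² = 
  [ -1,  -3]
  [  6,   2]

A^3 = A^2·A:
A^3[1,1] = (-1)(1) + (-3)(2) = -7
A^3[1,2] = (-1)(-1) + (-3)(2) = -5
A^3[2,1] = (6)(1) + (2)(2) = 10
A^3[2,2] = (6)(-1) + (2)(2) = -2
A^3 = 
  [ -7,  -5]
  [ 10,  -2]

A^4 = A^3·A:
A^4[1,1] = (-7)(1) + (-5)(2) = -17
A^4[1,2] = (-7)(-1) + (-5)(2) = -3
A^4[2,1] = (10)(1) + (-2)(2) = 6
A^4[2,2] = (10)(-1) + (-2)(2) = -14
A^4 = 
  [-17,  -3]
  [  6, -14]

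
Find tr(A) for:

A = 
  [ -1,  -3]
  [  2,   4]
3

tr(A) = -1 + 4 = 3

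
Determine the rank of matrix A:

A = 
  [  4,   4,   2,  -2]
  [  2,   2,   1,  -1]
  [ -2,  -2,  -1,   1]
rank(A) = 1

Row reduce:
R2 → R2 - (1/2)·R1
R3 → R3 + (1/2)·R1
REF = 
  [  4,   4,   2,  -2]
  [  0,   0,   0,   0]
  [  0,   0,   0,   0]
Pivot columns: 1 → 1 pivot.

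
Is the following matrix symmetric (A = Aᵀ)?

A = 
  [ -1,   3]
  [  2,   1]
No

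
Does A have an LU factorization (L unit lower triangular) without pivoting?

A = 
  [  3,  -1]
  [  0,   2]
Yes.
A[1,1] = 3 ≠ 0, so Gaussian elimination proceeds without a row swap: multiplier ℓ₂₁ = (0)/(3) = 0, and U[2,2] = 2 - (0)(-1) = 2.
L = 
  [  1,   0]
  [  0,   1]
U = 
  [  3,  -1]
  [  0,   2]
Check row 2 of LU: [(0)(3), (0)(-1) + 2] = [0, 2] = row 2 of A ✓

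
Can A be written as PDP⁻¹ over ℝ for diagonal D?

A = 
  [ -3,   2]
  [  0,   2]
Yes

tr(A) = -1, det(A) = -6
Characteristic polynomial: λ² - tr(A)λ + det(A) = λ² + λ - 6
λ² + λ - 6 = (λ + 3)(λ - 2)
Eigenvalues: 2, -3
λ=-3: alg. mult. = 1, geom. mult. = 2 - rank(A - (-3)I) = 2 - 1 = 1
λ=2: alg. mult. = 1, geom. mult. = 2 - rank(A - (2)I) = 2 - 1 = 1
Sum of geometric multiplicities equals n, so A has n independent eigenvectors.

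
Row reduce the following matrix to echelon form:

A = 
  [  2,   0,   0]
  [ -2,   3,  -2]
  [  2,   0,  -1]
Row operations:
R2 → R2 + (1)·R1
R3 → R3 - (1)·R1

Resulting echelon form:
REF = 
  [  2,   0,   0]
  [  0,   3,  -2]
  [  0,   0,  -1]

Rank = 3 (number of non-zero pivot rows).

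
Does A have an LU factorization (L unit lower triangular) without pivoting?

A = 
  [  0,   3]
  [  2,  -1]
No.
A[1,1] = 0 but A[2,1] = 2 ≠ 0. Any LU with L unit lower triangular has (LU)[1,1] = U[1,1] and (LU)[2,1] = L[2,1]·U[1,1]; matching A forces U[1,1] = 0, which then forces (LU)[2,1] = 0 ≠ 2. A row swap (pivoting) is required.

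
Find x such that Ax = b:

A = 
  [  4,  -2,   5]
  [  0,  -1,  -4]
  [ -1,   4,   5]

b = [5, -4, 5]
x = [0, 0, 1]

Row reduce the augmented matrix [A|b]:
R3 → R3 + (1/4)·R1
R3 → R3 + (7/2)·R2
REF = 
  [    4,    -2,     5,     5]
  [    0,    -1,    -4,    -4]
  [    0,     0, -31/4, -31/4]

Back-substitution:
x₃ = (-31/4) / (-31/4) = 1
x₂ = (-4 - (-4)(1)) / (-1) = 0
x₁ = (5 - (-2)(0) - (5)(1)) / 4 = 0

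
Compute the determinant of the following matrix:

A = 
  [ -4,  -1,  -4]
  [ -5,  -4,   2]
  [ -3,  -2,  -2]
-24

Cofactor expansion along row 1:
det(A) = (-4)·((-4)(-2) - (2)(-2)) - (-1)·((-5)(-2) - (2)(-3)) + (-4)·((-5)(-2) - (-4)(-3))
  = (-4)(12) - (-1)(16) + (-4)(-2)
  = -24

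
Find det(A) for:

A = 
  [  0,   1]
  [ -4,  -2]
For a 2×2 matrix, det = ad - bc = (0)(-2) - (1)(-4) = 4

det(A) = 4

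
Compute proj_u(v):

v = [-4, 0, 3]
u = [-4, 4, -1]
v·u = (-4)(-4) + (0)(4) + (3)(-1) = 13
u·u = (-4)² + (4)² + (-1)² = 33
proj_u(v) = (v·u / u·u) × u = (13/33) × u

proj_u(v) = [-52/33, 52/33, -13/33]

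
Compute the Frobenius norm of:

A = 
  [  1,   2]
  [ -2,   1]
||A||_F = 3.162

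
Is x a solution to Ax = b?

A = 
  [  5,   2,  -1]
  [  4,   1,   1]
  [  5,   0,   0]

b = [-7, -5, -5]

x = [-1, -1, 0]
Yes

Ax = [-7, -5, -5] = b ✓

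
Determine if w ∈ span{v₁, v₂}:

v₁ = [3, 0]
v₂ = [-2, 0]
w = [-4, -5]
No

Form the augmented matrix and row-reduce:
[v₁|v₂|w] = 
  [  3,  -2,  -4]
  [  0,   0,  -5]
(already in echelon form — no row operations needed)

Row 2 reads [0 0 | -5], i.e. 0 = -5, so the system is inconsistent and w ∉ span{v₁, v₂}.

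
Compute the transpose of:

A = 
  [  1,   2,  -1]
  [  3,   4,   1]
Aᵀ = 
  [  1,   3]
  [  2,   4]
  [ -1,   1]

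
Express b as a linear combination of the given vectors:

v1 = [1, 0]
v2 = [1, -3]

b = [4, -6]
c1 = 2, c2 = 2

b = 2·v1 + 2·v2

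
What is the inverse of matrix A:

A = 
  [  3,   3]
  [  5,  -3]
det(A) = (3)(-3) - (3)(5) = -24
For a 2×2 matrix, A⁻¹ = (1/det(A)) · [[d, -b], [-c, a]]
    = (-1/24) · [[-3, -3], [-5, 3]]

A⁻¹ = 
  [ 1/8,  1/8]
  [5/24, -1/8]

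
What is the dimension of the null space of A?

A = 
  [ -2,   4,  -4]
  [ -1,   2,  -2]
nullity(A) = 2

Row reduce:
R2 → R2 - (1/2)·R1
REF = 
  [ -2,   4,  -4]
  [  0,   0,   0]
Pivot columns: 1 → 1 pivot.
rank(A) = 1, so nullity(A) = 3 - 1 = 2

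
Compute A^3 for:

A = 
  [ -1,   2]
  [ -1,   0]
A^3 = 
  [  3,  -2]
  [  1,   2]

A² = A·A:
A²[1,1] = (-1)(-1) + (2)(-1) = -1
A²[1,2] = (-1)(2) + (2)(0) = -2
A²[2,1] = (-1)(-1) + (0)(-1) = 1
A²[2,2] = (-1)(2) + (0)(0) = -2
A² = 
  [ -1,  -2]
  [  1,  -2]

A^3 = A^2·A:
A^3[1,1] = (-1)(-1) + (-2)(-1) = 3
A^3[1,2] = (-1)(2) + (-2)(0) = -2
A^3[2,1] = (1)(-1) + (-2)(-1) = 1
A^3[2,2] = (1)(2) + (-2)(0) = 2
A^3 = 
  [  3,  -2]
  [  1,   2]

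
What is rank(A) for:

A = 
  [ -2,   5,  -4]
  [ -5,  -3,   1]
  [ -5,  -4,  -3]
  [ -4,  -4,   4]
Row reduce:
R2 → R2 - (5/2)·R1
R3 → R3 - (5/2)·R1
R4 → R4 - (2)·R1
R3 → R3 - (33/31)·R2
R4 → R4 - (28/31)·R2
R4 → R4 + (32/73)·R3
REF = 
  [     -2,       5,      -4]
  [      0,   -31/2,      11]
  [      0,       0, -146/31]
  [      0,       0,       0]
Pivot columns: 1, 2, 3 → 3 pivots.

rank(A) = 3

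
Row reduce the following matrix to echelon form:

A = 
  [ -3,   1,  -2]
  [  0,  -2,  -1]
Row operations:
No row operations needed (already in echelon form).

Resulting echelon form:
REF = 
  [ -3,   1,  -2]
  [  0,  -2,  -1]

Rank = 2 (number of non-zero pivot rows).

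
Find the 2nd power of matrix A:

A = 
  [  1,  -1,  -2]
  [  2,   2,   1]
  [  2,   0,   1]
A² = A·A:
A²[1,1] = (1)(1) + (-1)(2) + (-2)(2) = -5
A²[1,2] = (1)(-1) + (-1)(2) + (-2)(0) = -3
A²[1,3] = (1)(-2) + (-1)(1) + (-2)(1) = -5
A²[2,1] = (2)(1) + (2)(2) + (1)(2) = 8
A²[2,2] = (2)(-1) + (2)(2) + (1)(0) = 2
A²[2,3] = (2)(-2) + (2)(1) + (1)(1) = -1
A²[3,1] = (2)(1) + (0)(2) + (1)(2) = 4
A²[3,2] = (2)(-1) + (0)(2) + (1)(0) = -2
A²[3,3] = (2)(-2) + (0)(1) + (1)(1) = -3
A² = 
  [ -5,  -3,  -5]
  [  8,   2,  -1]
  [  4,  -2,  -3]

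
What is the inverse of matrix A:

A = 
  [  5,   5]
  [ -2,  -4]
det(A) = (5)(-4) - (5)(-2) = -10
For a 2×2 matrix, A⁻¹ = (1/det(A)) · [[d, -b], [-c, a]]
    = (-1/10) · [[-4, -5], [2, 5]]

A⁻¹ = 
  [ 2/5,  1/2]
  [-1/5, -1/2]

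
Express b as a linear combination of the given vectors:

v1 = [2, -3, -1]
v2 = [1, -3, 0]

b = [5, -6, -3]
c1 = 3, c2 = -1

b = 3·v1 + -1·v2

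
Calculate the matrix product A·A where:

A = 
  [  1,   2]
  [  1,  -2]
A² = A·A:
A²[1,1] = (1)(1) + (2)(1) = 3
A²[1,2] = (1)(2) + (2)(-2) = -2
A²[2,1] = (1)(1) + (-2)(1) = -1
A²[2,2] = (1)(2) + (-2)(-2) = 6
A² = 
  [  3,  -2]
  [ -1,   6]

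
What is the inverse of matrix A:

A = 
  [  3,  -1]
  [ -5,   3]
det(A) = (3)(3) - (-1)(-5) = 4
For a 2×2 matrix, A⁻¹ = (1/det(A)) · [[d, -b], [-c, a]]
    = (1/4) · [[3, 1], [5, 3]]

A⁻¹ = 
  [3/4, 1/4]
  [5/4, 3/4]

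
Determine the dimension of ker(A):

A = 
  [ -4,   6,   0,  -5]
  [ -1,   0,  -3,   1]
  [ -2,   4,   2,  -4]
nullity(A) = 2

Row reduce:
R2 → R2 - (1/4)·R1
R3 → R3 - (1/2)·R1
R3 → R3 + (2/3)·R2
REF = 
  [  -4,    6,    0,   -5]
  [   0, -3/2,   -3,  9/4]
  [   0,    0,    0,    0]
Pivot columns: 1, 2 → 2 pivots.
rank(A) = 2, so nullity(A) = 4 - 2 = 2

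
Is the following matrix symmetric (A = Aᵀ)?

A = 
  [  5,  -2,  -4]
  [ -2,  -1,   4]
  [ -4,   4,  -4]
Yes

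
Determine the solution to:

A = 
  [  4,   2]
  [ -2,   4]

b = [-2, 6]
Row reduce the augmented matrix [A|b]:
R2 → R2 + (1/2)·R1
REF = 
  [  4,   2,  -2]
  [  0,   5,   5]

Back-substitution:
x₂ = 5 / 5 = 1
x₁ = (-2 - (2)(1)) / 4 = -1

x = [-1, 1]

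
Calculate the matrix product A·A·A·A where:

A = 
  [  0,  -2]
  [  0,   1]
A^4 = 
  [  0,  -2]
  [  0,   1]

A² = A·A:
A²[1,1] = (0)(0) + (-2)(0) = 0
A²[1,2] = (0)(-2) + (-2)(1) = -2
A²[2,1] = (0)(0) + (1)(0) = 0
A²[2,2] = (0)(-2) + (1)(1) = 1
A² = 
  [  0,  -2]
  [  0,   1]

A^3 = A^2·A:
A^3[1,1] = (0)(0) + (-2)(0) = 0
A^3[1,2] = (0)(-2) + (-2)(1) = -2
A^3[2,1] = (0)(0) + (1)(0) = 0
A^3[2,2] = (0)(-2) + (1)(1) = 1
A^3 = 
  [  0,  -2]
  [  0,   1]

A^4 = A^3·A:
A^4[1,1] = (0)(0) + (-2)(0) = 0
A^4[1,2] = (0)(-2) + (-2)(1) = -2
A^4[2,1] = (0)(0) + (1)(0) = 0
A^4[2,2] = (0)(-2) + (1)(1) = 1
A^4 = 
  [  0,  -2]
  [  0,   1]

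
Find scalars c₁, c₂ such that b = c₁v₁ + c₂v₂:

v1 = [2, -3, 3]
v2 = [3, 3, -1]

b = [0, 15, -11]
c1 = -3, c2 = 2

b = -3·v1 + 2·v2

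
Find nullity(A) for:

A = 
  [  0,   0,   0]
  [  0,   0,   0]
nullity(A) = 3

Row reduce:
(no row operations needed)
REF = 
  [  0,   0,   0]
  [  0,   0,   0]
Pivot columns: none → 0 pivots.
rank(A) = 0, so nullity(A) = 3 - 0 = 3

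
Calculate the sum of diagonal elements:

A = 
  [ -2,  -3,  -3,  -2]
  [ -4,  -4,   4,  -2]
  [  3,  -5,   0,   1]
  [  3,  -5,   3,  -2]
-8

tr(A) = -2 + -4 + 0 + -2 = -8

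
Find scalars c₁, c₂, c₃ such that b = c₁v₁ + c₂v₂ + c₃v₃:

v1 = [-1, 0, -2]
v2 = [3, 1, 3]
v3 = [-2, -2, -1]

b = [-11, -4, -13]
c1 = 3, c2 = -2, c3 = 1

b = 3·v1 + -2·v2 + 1·v3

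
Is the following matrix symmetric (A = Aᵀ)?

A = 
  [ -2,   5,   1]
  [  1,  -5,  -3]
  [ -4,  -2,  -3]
No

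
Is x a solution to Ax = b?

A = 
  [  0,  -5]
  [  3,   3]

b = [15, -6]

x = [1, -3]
Yes

Ax = [15, -6] = b ✓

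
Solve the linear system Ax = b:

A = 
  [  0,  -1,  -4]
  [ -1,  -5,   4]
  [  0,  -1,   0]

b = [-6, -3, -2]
x = [-3, 2, 1]

Row reduce the augmented matrix [A|b]:
Swap R1 ↔ R2
R3 → R3 - (1)·R2
REF = 
  [ -1,  -5,   4,  -3]
  [  0,  -1,  -4,  -6]
  [  0,   0,   4,   4]

Back-substitution:
x₃ = 4 / 4 = 1
x₂ = (-6 - (-4)(1)) / (-1) = 2
x₁ = (-3 - (-5)(2) - (4)(1)) / (-1) = -3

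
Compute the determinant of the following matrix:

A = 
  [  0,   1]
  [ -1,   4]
For a 2×2 matrix, det = ad - bc = (0)(4) - (1)(-1) = 1

det(A) = 1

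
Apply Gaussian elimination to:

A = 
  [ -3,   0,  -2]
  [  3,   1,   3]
Row operations:
R2 → R2 + (1)·R1

Resulting echelon form:
REF = 
  [ -3,   0,  -2]
  [  0,   1,   1]

Rank = 2 (number of non-zero pivot rows).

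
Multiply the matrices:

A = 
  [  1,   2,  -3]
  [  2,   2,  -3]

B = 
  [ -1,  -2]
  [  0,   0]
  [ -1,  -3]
AB = 
  [  2,   7]
  [  1,   5]

A is 2×3 and B is 3×2, so AB is 2×2. Each entry is (row of A)·(column of B):
AB[1,1] = (1)(-1) + (2)(0) + (-3)(-1) = 2
AB[1,2] = (1)(-2) + (2)(0) + (-3)(-3) = 7
AB[2,1] = (2)(-1) + (2)(0) + (-3)(-1) = 1
AB[2,2] = (2)(-2) + (2)(0) + (-3)(-3) = 5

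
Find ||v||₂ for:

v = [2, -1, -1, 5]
5.568

||v||₂ = √((2)² + (-1)² + (-1)² + (5)²) = √31 = 5.568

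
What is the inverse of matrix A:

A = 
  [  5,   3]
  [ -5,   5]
det(A) = (5)(5) - (3)(-5) = 40
For a 2×2 matrix, A⁻¹ = (1/det(A)) · [[d, -b], [-c, a]]
    = (1/40) · [[5, -3], [5, 5]]

A⁻¹ = 
  [  1/8, -3/40]
  [  1/8,   1/8]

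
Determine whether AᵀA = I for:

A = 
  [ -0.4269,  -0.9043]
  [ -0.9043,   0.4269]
Yes

AᵀA = 
  [  1,   0]
  [  0,   1]
≈ I (equal to I up to the 4-dp rounding of the entries)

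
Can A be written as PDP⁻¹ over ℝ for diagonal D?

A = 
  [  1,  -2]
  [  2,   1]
No

tr(A) = 2, det(A) = 5
Characteristic polynomial: λ² - tr(A)λ + det(A) = λ² - 2λ + 5
λ² - 2λ + 5 = 0  ⇒  λ = (2 ± √((-2)² - 4·(5)))/2 = (2 ± √(-16))/2
  = 1 + 2i,  1 - 2i
Eigenvalues: 1 + 2i, 1 - 2i  (≈ 1 + 2i, 1 - 2i)
Has complex eigenvalues (not diagonalizable over ℝ).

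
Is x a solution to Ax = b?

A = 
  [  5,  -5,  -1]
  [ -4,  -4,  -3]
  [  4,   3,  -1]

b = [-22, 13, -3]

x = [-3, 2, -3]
Yes

Ax = [-22, 13, -3] = b ✓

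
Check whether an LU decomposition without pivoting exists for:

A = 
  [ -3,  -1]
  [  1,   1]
Yes.
A[1,1] = -3 ≠ 0, so Gaussian elimination proceeds without a row swap: multiplier ℓ₂₁ = (1)/(-3) = -1/3, and U[2,2] = 1 - (-1/3)(-1) = 2/3.
L = 
  [   1,    0]
  [-1/3,    1]
U = 
  [ -3,  -1]
  [  0, 2/3]
Check row 2 of LU: [(-1/3)(-3), (-1/3)(-1) + (2/3)] = [1, 1] = row 2 of A ✓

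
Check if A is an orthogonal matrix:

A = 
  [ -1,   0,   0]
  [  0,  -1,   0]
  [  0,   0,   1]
Yes

AᵀA = 
  [  1,   0,   0]
  [  0,   1,   0]
  [  0,   0,   1]
= I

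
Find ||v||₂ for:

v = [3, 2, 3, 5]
6.856

||v||₂ = √((3)² + (2)² + (3)² + (5)²) = √47 = 6.856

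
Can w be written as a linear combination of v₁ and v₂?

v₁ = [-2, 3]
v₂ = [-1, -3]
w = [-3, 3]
Yes

Form the augmented matrix and row-reduce:
[v₁|v₂|w] = 
  [ -2,  -1,  -3]
  [  3,  -3,   3]
R2 → R2 + (3/2)·R1
REF = 
  [  -2,   -1,   -3]
  [   0, -9/2, -3/2]

No row of the form [0 0 | nonzero], so the system is consistent. Back-substitution gives c₁ = 4/3, c₂ = 1/3: w = (4/3)·v₁ + (1/3)·v₂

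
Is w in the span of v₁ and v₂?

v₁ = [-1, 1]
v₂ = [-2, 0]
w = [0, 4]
Yes

Form the augmented matrix and row-reduce:
[v₁|v₂|w] = 
  [ -1,  -2,   0]
  [  1,   0,   4]
R2 → R2 + (1)·R1
REF = 
  [ -1,  -2,   0]
  [  0,  -2,   4]

No row of the form [0 0 | nonzero], so the system is consistent. Back-substitution gives c₁ = 4, c₂ = -2: w = (4)·v₁ + (-2)·v₂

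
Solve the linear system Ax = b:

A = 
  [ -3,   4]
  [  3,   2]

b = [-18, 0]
x = [2, -3]

Row reduce the augmented matrix [A|b]:
R2 → R2 + (1)·R1
REF = 
  [ -3,   4, -18]
  [  0,   6, -18]

Back-substitution:
x₂ = (-18) / 6 = -3
x₁ = (-18 - (4)(-3)) / (-3) = 2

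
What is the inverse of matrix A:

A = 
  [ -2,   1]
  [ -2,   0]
det(A) = (-2)(0) - (1)(-2) = 2
For a 2×2 matrix, A⁻¹ = (1/det(A)) · [[d, -b], [-c, a]]
    = (1/2) · [[0, -1], [2, -2]]

A⁻¹ = 
  [   0, -1/2]
  [   1,   -1]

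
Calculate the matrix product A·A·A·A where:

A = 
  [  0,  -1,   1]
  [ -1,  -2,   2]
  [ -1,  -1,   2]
A^4 = 
  [  0,   3,  -1]
  [  1,   8,  -4]
  [ -1,   3,   0]

A² = A·A:
A²[1,1] = (0)(0) + (-1)(-1) + (1)(-1) = 0
A²[1,2] = (0)(-1) + (-1)(-2) + (1)(-1) = 1
A²[1,3] = (0)(1) + (-1)(2) + (1)(2) = 0
A²[2,1] = (-1)(0) + (-2)(-1) + (2)(-1) = 0
A²[2,2] = (-1)(-1) + (-2)(-2) + (2)(-1) = 3
A²[2,3] = (-1)(1) + (-2)(2) + (2)(2) = -1
A²[3,1] = (-1)(0) + (-1)(-1) + (2)(-1) = -1
A²[3,2] = (-1)(-1) + (-1)(-2) + (2)(-1) = 1
A²[3,3] = (-1)(1) + (-1)(2) + (2)(2) = 1
A² = 
  [  0,   1,   0]
  [  0,   3,  -1]
  [ -1,   1,   1]

A^3 = A^2·A:
A^3[1,1] = (0)(0) + (1)(-1) + (0)(-1) = -1
A^3[1,2] = (0)(-1) + (1)(-2) + (0)(-1) = -2
A^3[1,3] = (0)(1) + (1)(2) + (0)(2) = 2
A^3[2,1] = (0)(0) + (3)(-1) + (-1)(-1) = -2
A^3[2,2] = (0)(-1) + (3)(-2) + (-1)(-1) = -5
A^3[2,3] = (0)(1) + (3)(2) + (-1)(2) = 4
A^3[3,1] = (-1)(0) + (1)(-1) + (1)(-1) = -2
A^3[3,2] = (-1)(-1) + (1)(-2) + (1)(-1) = -2
A^3[3,3] = (-1)(1) + (1)(2) + (1)(2) = 3
A^3 = 
  [ -1,  -2,   2]
  [ -2,  -5,   4]
  [ -2,  -2,   3]

A^4 = A^3·A:
A^4[1,1] = (-1)(0) + (-2)(-1) + (2)(-1) = 0
A^4[1,2] = (-1)(-1) + (-2)(-2) + (2)(-1) = 3
A^4[1,3] = (-1)(1) + (-2)(2) + (2)(2) = -1
A^4[2,1] = (-2)(0) + (-5)(-1) + (4)(-1) = 1
A^4[2,2] = (-2)(-1) + (-5)(-2) + (4)(-1) = 8
A^4[2,3] = (-2)(1) + (-5)(2) + (4)(2) = -4
A^4[3,1] = (-2)(0) + (-2)(-1) + (3)(-1) = -1
A^4[3,2] = (-2)(-1) + (-2)(-2) + (3)(-1) = 3
A^4[3,3] = (-2)(1) + (-2)(2) + (3)(2) = 0
A^4 = 
  [  0,   3,  -1]
  [  1,   8,  -4]
  [ -1,   3,   0]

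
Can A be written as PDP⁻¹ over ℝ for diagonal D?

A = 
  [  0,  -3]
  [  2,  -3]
No

tr(A) = -3, det(A) = 6
Characteristic polynomial: λ² - tr(A)λ + det(A) = λ² + 3λ + 6
λ² + 3λ + 6 = 0  ⇒  λ = (-3 ± √((3)² - 4·(6)))/2 = (-3 ± √(-15))/2
  = (-3 + i√15)/2,  (-3 - i√15)/2
Eigenvalues: (-3 + i√15)/2, (-3 - i√15)/2  (≈ -1.5 + 1.936i, -1.5 - 1.936i)
Has complex eigenvalues (not diagonalizable over ℝ).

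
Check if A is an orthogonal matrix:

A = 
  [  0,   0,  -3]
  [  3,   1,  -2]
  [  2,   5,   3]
No

AᵀA = 
  [ 13,  13,   0]
  [ 13,  26,  13]
  [  0,  13,  22]
≠ I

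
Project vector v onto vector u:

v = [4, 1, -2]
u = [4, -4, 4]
v·u = (4)(4) + (1)(-4) + (-2)(4) = 4
u·u = (4)² + (-4)² + (4)² = 48
proj_u(v) = (v·u / u·u) × u = (4/48) × u = (1/12) × u

proj_u(v) = [1/3, -1/3, 1/3]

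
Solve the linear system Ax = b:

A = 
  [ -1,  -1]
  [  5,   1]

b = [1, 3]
x = [1, -2]

Row reduce the augmented matrix [A|b]:
R2 → R2 + (5)·R1
REF = 
  [ -1,  -1,   1]
  [  0,  -4,   8]

Back-substitution:
x₂ = 8 / (-4) = -2
x₁ = (1 - (-1)(-2)) / (-1) = 1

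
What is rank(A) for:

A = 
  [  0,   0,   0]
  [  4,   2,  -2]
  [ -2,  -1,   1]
Row reduce:
Swap R1 ↔ R2
R3 → R3 + (1/2)·R1
REF = 
  [  4,   2,  -2]
  [  0,   0,   0]
  [  0,   0,   0]
Pivot columns: 1 → 1 pivot.

rank(A) = 1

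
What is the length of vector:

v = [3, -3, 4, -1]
5.916

||v||₂ = √((3)² + (-3)² + (4)² + (-1)²) = √35 = 5.916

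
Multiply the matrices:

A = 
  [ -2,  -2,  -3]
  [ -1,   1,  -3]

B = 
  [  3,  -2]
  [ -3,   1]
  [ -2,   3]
A is 2×3 and B is 3×2, so AB is 2×2. Each entry is (row of A)·(column of B):
AB[1,1] = (-2)(3) + (-2)(-3) + (-3)(-2) = 6
AB[1,2] = (-2)(-2) + (-2)(1) + (-3)(3) = -7
AB[2,1] = (-1)(3) + (1)(-3) + (-3)(-2) = 0
AB[2,2] = (-1)(-2) + (1)(1) + (-3)(3) = -6

AB = 
  [  6,  -7]
  [  0,  -6]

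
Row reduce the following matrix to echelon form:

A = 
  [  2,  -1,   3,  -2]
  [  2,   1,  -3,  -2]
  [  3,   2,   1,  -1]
Row operations:
R2 → R2 - (1)·R1
R3 → R3 - (3/2)·R1
R3 → R3 - (7/4)·R2

Resulting echelon form:
REF = 
  [  2,  -1,   3,  -2]
  [  0,   2,  -6,   0]
  [  0,   0,   7,   2]

Rank = 3 (number of non-zero pivot rows).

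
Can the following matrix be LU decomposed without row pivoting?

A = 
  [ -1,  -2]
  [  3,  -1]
Yes.
A[1,1] = -1 ≠ 0, so Gaussian elimination proceeds without a row swap: multiplier ℓ₂₁ = (3)/(-1) = -3, and U[2,2] = -1 - (-3)(-2) = -7.
L = 
  [  1,   0]
  [ -3,   1]
U = 
  [ -1,  -2]
  [  0,  -7]
Check row 2 of LU: [(-3)(-1), (-3)(-2) + (-7)] = [3, -1] = row 2 of A ✓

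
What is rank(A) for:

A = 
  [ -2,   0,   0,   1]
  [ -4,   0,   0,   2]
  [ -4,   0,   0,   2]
rank(A) = 1

Row reduce:
R2 → R2 - (2)·R1
R3 → R3 - (2)·R1
REF = 
  [ -2,   0,   0,   1]
  [  0,   0,   0,   0]
  [  0,   0,   0,   0]
Pivot columns: 1 → 1 pivot.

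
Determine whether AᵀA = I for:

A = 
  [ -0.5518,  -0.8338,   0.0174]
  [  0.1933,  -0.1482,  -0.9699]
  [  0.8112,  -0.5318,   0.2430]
Yes

AᵀA = 
  [  0.9999,   0,   0]
  [  0,   1,   0]
  [  0,   0,   1.0001]
≈ I (equal to I up to the 4-dp rounding of the entries)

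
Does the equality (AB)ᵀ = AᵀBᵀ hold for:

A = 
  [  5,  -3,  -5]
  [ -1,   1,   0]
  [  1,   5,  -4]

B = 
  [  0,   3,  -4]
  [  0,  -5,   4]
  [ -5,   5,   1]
No

(AB)ᵀ = 
  [ 25,   0,  20]
  [  5,  -8, -42]
  [-37,   8,  12]

AᵀBᵀ = 
  [ -7,   9, -29]
  [-17,  15,  25]
  [ 16, -16,  21]

The two matrices differ, so (AB)ᵀ ≠ AᵀBᵀ in general. The correct identity is (AB)ᵀ = BᵀAᵀ.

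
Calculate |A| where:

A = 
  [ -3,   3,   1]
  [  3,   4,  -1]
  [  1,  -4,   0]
-7

Cofactor expansion along row 1:
det(A) = (-3)·((4)(0) - (-1)(-4)) - (3)·((3)(0) - (-1)(1)) + (1)·((3)(-4) - (4)(1))
  = (-3)(-4) - (3)(1) + (1)(-16)
  = -7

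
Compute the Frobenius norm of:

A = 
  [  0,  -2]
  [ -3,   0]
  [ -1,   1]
||A||_F = 3.873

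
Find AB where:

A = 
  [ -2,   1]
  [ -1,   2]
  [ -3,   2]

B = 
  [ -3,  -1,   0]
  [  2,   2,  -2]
AB = 
  [  8,   4,  -2]
  [  7,   5,  -4]
  [ 13,   7,  -4]

A is 3×2 and B is 2×3, so AB is 3×3. Each entry is (row of A)·(column of B):
AB[1,1] = (-2)(-3) + (1)(2) = 8
AB[1,2] = (-2)(-1) + (1)(2) = 4
AB[1,3] = (-2)(0) + (1)(-2) = -2
AB[2,1] = (-1)(-3) + (2)(2) = 7
AB[2,2] = (-1)(-1) + (2)(2) = 5
AB[2,3] = (-1)(0) + (2)(-2) = -4
AB[3,1] = (-3)(-3) + (2)(2) = 13
AB[3,2] = (-3)(-1) + (2)(2) = 7
AB[3,3] = (-3)(0) + (2)(-2) = -4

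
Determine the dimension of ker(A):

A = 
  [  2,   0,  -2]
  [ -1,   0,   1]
nullity(A) = 2

Row reduce:
R2 → R2 + (1/2)·R1
REF = 
  [  2,   0,  -2]
  [  0,   0,   0]
Pivot columns: 1 → 1 pivot.
rank(A) = 1, so nullity(A) = 3 - 1 = 2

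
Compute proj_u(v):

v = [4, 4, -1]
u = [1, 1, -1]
proj_u(v) = [3, 3, -3]

v·u = (4)(1) + (4)(1) + (-1)(-1) = 9
u·u = (1)² + (1)² + (-1)² = 3
proj_u(v) = (v·u / u·u) × u = (9/3) × u = (3) × u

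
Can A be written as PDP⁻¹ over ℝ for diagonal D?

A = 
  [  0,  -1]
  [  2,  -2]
No

tr(A) = -2, det(A) = 2
Characteristic polynomial: λ² - tr(A)λ + det(A) = λ² + 2λ + 2
λ² + 2λ + 2 = 0  ⇒  λ = (-2 ± √((2)² - 4·(2)))/2 = (-2 ± √(-4))/2
  = -1 + i,  -1 - i
Eigenvalues: -1 + i, -1 - i  (≈ -1 + 1i, -1 - 1i)
Has complex eigenvalues (not diagonalizable over ℝ).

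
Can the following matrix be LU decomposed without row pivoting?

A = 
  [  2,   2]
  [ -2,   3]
Yes.
A[1,1] = 2 ≠ 0, so Gaussian elimination proceeds without a row swap: multiplier ℓ₂₁ = (-2)/(2) = -1, and U[2,2] = 3 - (-1)(2) = 5.
L = 
  [  1,   0]
  [ -1,   1]
U = 
  [  2,   2]
  [  0,   5]
Check row 2 of LU: [(-1)(2), (-1)(2) + 5] = [-2, 3] = row 2 of A ✓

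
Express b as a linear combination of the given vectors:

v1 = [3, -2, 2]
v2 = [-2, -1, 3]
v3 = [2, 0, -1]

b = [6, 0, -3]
c1 = 0, c2 = 0, c3 = 3

b = 0·v1 + 0·v2 + 3·v3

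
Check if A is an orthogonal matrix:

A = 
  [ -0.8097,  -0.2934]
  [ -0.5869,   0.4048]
No

AᵀA = 
  [  1.0001,   0]
  [  0,   0.2499]
≠ I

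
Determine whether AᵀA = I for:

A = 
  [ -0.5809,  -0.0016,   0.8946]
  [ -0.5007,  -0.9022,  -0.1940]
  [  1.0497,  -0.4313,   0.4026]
No

AᵀA = 
  [  1.6900,  -0.0001,   0.0001]
  [ -0.0001,   1,   0]
  [  0.0001,   0,   1]
≠ I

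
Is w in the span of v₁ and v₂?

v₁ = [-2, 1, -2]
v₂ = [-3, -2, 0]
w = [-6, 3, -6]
Yes

Form the augmented matrix and row-reduce:
[v₁|v₂|w] = 
  [ -2,  -3,  -6]
  [  1,  -2,   3]
  [ -2,   0,  -6]
R2 → R2 + (1/2)·R1
R3 → R3 - (1)·R1
R3 → R3 + (6/7)·R2
REF = 
  [  -2,   -3,   -6]
  [   0, -7/2,    0]
  [   0,    0,    0]

No row of the form [0 0 | nonzero], so the system is consistent. Back-substitution gives c₁ = 3, c₂ = 0: w = (3)·v₁ + (0)·v₂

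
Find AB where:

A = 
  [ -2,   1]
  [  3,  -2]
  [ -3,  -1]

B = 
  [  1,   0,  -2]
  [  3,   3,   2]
A is 3×2 and B is 2×3, so AB is 3×3. Each entry is (row of A)·(column of B):
AB[1,1] = (-2)(1) + (1)(3) = 1
AB[1,2] = (-2)(0) + (1)(3) = 3
AB[1,3] = (-2)(-2) + (1)(2) = 6
AB[2,1] = (3)(1) + (-2)(3) = -3
AB[2,2] = (3)(0) + (-2)(3) = -6
AB[2,3] = (3)(-2) + (-2)(2) = -10
AB[3,1] = (-3)(1) + (-1)(3) = -6
AB[3,2] = (-3)(0) + (-1)(3) = -3
AB[3,3] = (-3)(-2) + (-1)(2) = 4

AB = 
  [  1,   3,   6]
  [ -3,  -6, -10]
  [ -6,  -3,   4]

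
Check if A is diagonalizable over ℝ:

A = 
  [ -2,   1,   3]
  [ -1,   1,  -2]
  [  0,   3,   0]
No

Characteristic polynomial: det(λI - A) = λ³ + λ² + 5λ + 21
By the rational root theorem any rational root is an integer dividing 21; none of those is a root, so p(λ) has no rational roots and hence (being an irreducible cubic) no repeated roots.
Discriminant of the cubic: Δ = -10576
Δ < 0 ⇒ one real eigenvalue and a complex-conjugate pair: λ ≈ 0.7263 + 2.835i, 0.7263 - 2.835i, -2.453
Has complex eigenvalues (not diagonalizable over ℝ).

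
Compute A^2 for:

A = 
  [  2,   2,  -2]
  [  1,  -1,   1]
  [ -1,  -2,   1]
A² = A·A:
A²[1,1] = (2)(2) + (2)(1) + (-2)(-1) = 8
A²[1,2] = (2)(2) + (2)(-1) + (-2)(-2) = 6
A²[1,3] = (2)(-2) + (2)(1) + (-2)(1) = -4
A²[2,1] = (1)(2) + (-1)(1) + (1)(-1) = 0
A²[2,2] = (1)(2) + (-1)(-1) + (1)(-2) = 1
A²[2,3] = (1)(-2) + (-1)(1) + (1)(1) = -2
A²[3,1] = (-1)(2) + (-2)(1) + (1)(-1) = -5
A²[3,2] = (-1)(2) + (-2)(-1) + (1)(-2) = -2
A²[3,3] = (-1)(-2) + (-2)(1) + (1)(1) = 1
A² = 
  [  8,   6,  -4]
  [  0,   1,  -2]
  [ -5,  -2,   1]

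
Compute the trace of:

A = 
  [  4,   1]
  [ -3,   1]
5

tr(A) = 4 + 1 = 5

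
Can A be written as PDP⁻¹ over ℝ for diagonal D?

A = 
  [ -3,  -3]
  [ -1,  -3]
Yes

tr(A) = -6, det(A) = 6
Characteristic polynomial: λ² - tr(A)λ + det(A) = λ² + 6λ + 6
λ² + 6λ + 6 = 0  ⇒  λ = (-6 ± √((6)² - 4·(6)))/2 = (-6 ± √(12))/2
  = -3 + √3,  -3 - √3
Eigenvalues: -3 + √3, -3 - √3  (≈ -1.268, -4.732)
The two irrational eigenvalues are distinct (simple), so each has alg. mult. = geom. mult. = 1.
Sum of geometric multiplicities equals n, so A has n independent eigenvectors.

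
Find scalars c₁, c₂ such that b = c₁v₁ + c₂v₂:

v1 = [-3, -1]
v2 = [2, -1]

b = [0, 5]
c1 = -2, c2 = -3

b = -2·v1 + -3·v2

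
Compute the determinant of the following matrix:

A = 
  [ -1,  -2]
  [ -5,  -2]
-8

For a 2×2 matrix, det = ad - bc = (-1)(-2) - (-2)(-5) = -8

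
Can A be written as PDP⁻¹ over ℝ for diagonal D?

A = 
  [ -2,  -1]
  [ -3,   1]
Yes

tr(A) = -1, det(A) = -5
Characteristic polynomial: λ² - tr(A)λ + det(A) = λ² + λ - 5
λ² + λ - 5 = 0  ⇒  λ = (-1 ± √((1)² - 4·(-5)))/2 = (-1 ± √(21))/2
  = (-1 + √21)/2,  (-1 - √21)/2
Eigenvalues: (-1 + √21)/2, (-1 - √21)/2  (≈ 1.791, -2.791)
The two irrational eigenvalues are distinct (simple), so each has alg. mult. = geom. mult. = 1.
Sum of geometric multiplicities equals n, so A has n independent eigenvectors.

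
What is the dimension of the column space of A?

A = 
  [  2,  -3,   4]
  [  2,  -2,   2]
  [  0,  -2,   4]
Row reduce:
R2 → R2 - (1)·R1
R3 → R3 + (2)·R2
REF = 
  [  2,  -3,   4]
  [  0,   1,  -2]
  [  0,   0,   0]
Pivot columns: 1, 2 → 2 pivots.
dim(Col(A)) = number of pivot columns = 2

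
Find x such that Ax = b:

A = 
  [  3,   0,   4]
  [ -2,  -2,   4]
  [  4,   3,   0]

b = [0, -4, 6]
Row reduce the augmented matrix [A|b]:
R2 → R2 + (2/3)·R1
R3 → R3 - (4/3)·R1
R3 → R3 + (3/2)·R2
REF = 
  [   3,    0,    4,    0]
  [   0,   -2, 20/3,   -4]
  [   0,    0, 14/3,    0]

Back-substitution:
x₃ = 0 / (14/3) = 0
x₂ = (-4 - (20/3)(0)) / (-2) = 2
x₁ = (0 - (0)(2) - (4)(0)) / 3 = 0

x = [0, 2, 0]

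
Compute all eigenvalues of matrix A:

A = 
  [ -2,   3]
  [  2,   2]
tr(A) = 0, det(A) = -10
Characteristic polynomial: λ² - tr(A)λ + det(A) = λ² - 10
λ² - 10 = 0  ⇒  λ = (0 ± √((0)² - 4·(-10)))/2 = (0 ± √(40))/2
  = √10,  -√10

λ = √10, -√10  (≈ 3.162, -3.162)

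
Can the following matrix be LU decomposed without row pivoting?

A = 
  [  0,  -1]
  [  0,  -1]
Yes.
The first column is zero, so A is already upper triangular: L = I, U = A.
L = 
  [  1,   0]
  [  0,   1]
U = 
  [  0,  -1]
  [  0,  -1]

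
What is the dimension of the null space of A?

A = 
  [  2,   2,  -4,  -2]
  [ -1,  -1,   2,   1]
nullity(A) = 3

Row reduce:
R2 → R2 + (1/2)·R1
REF = 
  [  2,   2,  -4,  -2]
  [  0,   0,   0,   0]
Pivot columns: 1 → 1 pivot.
rank(A) = 1, so nullity(A) = 4 - 1 = 3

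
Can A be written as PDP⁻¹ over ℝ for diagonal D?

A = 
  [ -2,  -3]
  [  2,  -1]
No

tr(A) = -3, det(A) = 8
Characteristic polynomial: λ² - tr(A)λ + det(A) = λ² + 3λ + 8
λ² + 3λ + 8 = 0  ⇒  λ = (-3 ± √((3)² - 4·(8)))/2 = (-3 ± √(-23))/2
  = (-3 + i√23)/2,  (-3 - i√23)/2
Eigenvalues: (-3 + i√23)/2, (-3 - i√23)/2  (≈ -1.5 + 2.398i, -1.5 - 2.398i)
Has complex eigenvalues (not diagonalizable over ℝ).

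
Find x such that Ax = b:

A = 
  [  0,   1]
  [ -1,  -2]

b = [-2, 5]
Row reduce the augmented matrix [A|b]:
Swap R1 ↔ R2
REF = 
  [ -1,  -2,   5]
  [  0,   1,  -2]

Back-substitution:
x₂ = (-2) / 1 = -2
x₁ = (5 - (-2)(-2)) / (-1) = -1

x = [-1, -2]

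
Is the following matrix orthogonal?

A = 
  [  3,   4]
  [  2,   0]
No

AᵀA = 
  [ 13,  12]
  [ 12,  16]
≠ I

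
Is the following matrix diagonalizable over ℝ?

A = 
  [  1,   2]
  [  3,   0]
Yes

tr(A) = 1, det(A) = -6
Characteristic polynomial: λ² - tr(A)λ + det(A) = λ² - λ - 6
λ² - λ - 6 = (λ + 2)(λ - 3)
Eigenvalues: 3, -2
λ=-2: alg. mult. = 1, geom. mult. = 2 - rank(A - (-2)I) = 2 - 1 = 1
λ=3: alg. mult. = 1, geom. mult. = 2 - rank(A - (3)I) = 2 - 1 = 1
Sum of geometric multiplicities equals n, so A has n independent eigenvectors.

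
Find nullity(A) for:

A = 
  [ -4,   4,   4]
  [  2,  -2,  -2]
nullity(A) = 2

Row reduce:
R2 → R2 + (1/2)·R1
REF = 
  [ -4,   4,   4]
  [  0,   0,   0]
Pivot columns: 1 → 1 pivot.
rank(A) = 1, so nullity(A) = 3 - 1 = 2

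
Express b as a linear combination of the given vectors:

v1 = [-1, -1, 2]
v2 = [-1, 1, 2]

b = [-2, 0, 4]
c1 = 1, c2 = 1

b = 1·v1 + 1·v2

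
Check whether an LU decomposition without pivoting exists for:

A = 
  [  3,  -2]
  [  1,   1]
Yes.
A[1,1] = 3 ≠ 0, so Gaussian elimination proceeds without a row swap: multiplier ℓ₂₁ = (1)/(3) = 1/3, and U[2,2] = 1 - (1/3)(-2) = 5/3.
L = 
  [  1,   0]
  [1/3,   1]
U = 
  [  3,  -2]
  [  0, 5/3]
Check row 2 of LU: [(1/3)(3), (1/3)(-2) + (5/3)] = [1, 1] = row 2 of A ✓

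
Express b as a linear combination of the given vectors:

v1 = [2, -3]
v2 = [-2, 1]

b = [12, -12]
c1 = 3, c2 = -3

b = 3·v1 + -3·v2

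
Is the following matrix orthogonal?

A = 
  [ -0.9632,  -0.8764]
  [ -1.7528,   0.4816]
No

AᵀA = 
  [  4.0001,   0]
  [  0,   1]
≠ I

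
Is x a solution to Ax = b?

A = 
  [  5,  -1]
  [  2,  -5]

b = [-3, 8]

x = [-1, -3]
No

Ax = [-2, 13] ≠ b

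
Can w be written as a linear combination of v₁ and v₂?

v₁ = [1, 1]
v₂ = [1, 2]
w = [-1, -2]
Yes

Form the augmented matrix and row-reduce:
[v₁|v₂|w] = 
  [  1,   1,  -1]
  [  1,   2,  -2]
R2 → R2 - (1)·R1
REF = 
  [  1,   1,  -1]
  [  0,   1,  -1]

No row of the form [0 0 | nonzero], so the system is consistent. Back-substitution gives c₁ = 0, c₂ = -1: w = (0)·v₁ + (-1)·v₂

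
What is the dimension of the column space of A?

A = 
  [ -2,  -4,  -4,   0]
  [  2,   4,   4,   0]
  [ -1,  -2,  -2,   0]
Row reduce:
R2 → R2 + (1)·R1
R3 → R3 - (1/2)·R1
REF = 
  [ -2,  -4,  -4,   0]
  [  0,   0,   0,   0]
  [  0,   0,   0,   0]
Pivot columns: 1 → 1 pivot.
dim(Col(A)) = number of pivot columns = 1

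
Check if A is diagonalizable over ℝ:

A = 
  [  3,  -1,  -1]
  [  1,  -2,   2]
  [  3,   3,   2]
No

Characteristic polynomial: det(λI - A) = λ³ - 3λ² - 6λ + 43
By the rational root theorem any rational root is an integer dividing 43; none of those is a root, so p(λ) has no rational roots and hence (being an irreducible cubic) no repeated roots.
Discriminant of the cubic: Δ = -30159
Δ < 0 ⇒ one real eigenvalue and a complex-conjugate pair: λ ≈ -3.17, 3.085 + 2.011i, 3.085 - 2.011i
Has complex eigenvalues (not diagonalizable over ℝ).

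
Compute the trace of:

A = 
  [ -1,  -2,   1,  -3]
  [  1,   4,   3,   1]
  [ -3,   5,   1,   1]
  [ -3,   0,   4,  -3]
1

tr(A) = -1 + 4 + 1 + -3 = 1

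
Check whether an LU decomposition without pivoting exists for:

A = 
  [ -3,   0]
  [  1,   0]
Yes.
A[1,1] = -3 ≠ 0, so Gaussian elimination proceeds without a row swap: multiplier ℓ₂₁ = (1)/(-3) = -1/3, and U[2,2] = 0 - (-1/3)(0) = 0.
L = 
  [   1,    0]
  [-1/3,    1]
U = 
  [ -3,   0]
  [  0,   0]
Check row 2 of LU: [(-1/3)(-3), (-1/3)(0) + 0] = [1, 0] = row 2 of A ✓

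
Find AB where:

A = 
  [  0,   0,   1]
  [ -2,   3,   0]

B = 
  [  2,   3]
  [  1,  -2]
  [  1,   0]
A is 2×3 and B is 3×2, so AB is 2×2. Each entry is (row of A)·(column of B):
AB[1,1] = (0)(2) + (0)(1) + (1)(1) = 1
AB[1,2] = (0)(3) + (0)(-2) + (1)(0) = 0
AB[2,1] = (-2)(2) + (3)(1) + (0)(1) = -1
AB[2,2] = (-2)(3) + (3)(-2) + (0)(0) = -12

AB = 
  [  1,   0]
  [ -1, -12]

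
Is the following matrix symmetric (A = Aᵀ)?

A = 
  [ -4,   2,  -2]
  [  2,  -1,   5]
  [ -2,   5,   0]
Yes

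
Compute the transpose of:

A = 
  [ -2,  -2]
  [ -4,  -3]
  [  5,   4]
Aᵀ = 
  [ -2,  -4,   5]
  [ -2,  -3,   4]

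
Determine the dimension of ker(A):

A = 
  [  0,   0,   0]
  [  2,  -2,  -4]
nullity(A) = 2

Row reduce:
Swap R1 ↔ R2
REF = 
  [  2,  -2,  -4]
  [  0,   0,   0]
Pivot columns: 1 → 1 pivot.
rank(A) = 1, so nullity(A) = 3 - 1 = 2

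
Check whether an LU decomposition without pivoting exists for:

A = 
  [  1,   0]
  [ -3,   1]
Yes.
A[1,1] = 1 ≠ 0, so Gaussian elimination proceeds without a row swap: multiplier ℓ₂₁ = (-3)/(1) = -3, and U[2,2] = 1 - (-3)(0) = 1.
L = 
  [  1,   0]
  [ -3,   1]
U = 
  [  1,   0]
  [  0,   1]
Check row 2 of LU: [(-3)(1), (-3)(0) + 1] = [-3, 1] = row 2 of A ✓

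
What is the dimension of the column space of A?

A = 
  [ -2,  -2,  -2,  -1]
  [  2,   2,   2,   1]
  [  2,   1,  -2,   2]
Row reduce:
R2 → R2 + (1)·R1
R3 → R3 + (1)·R1
Swap R2 ↔ R3
REF = 
  [ -2,  -2,  -2,  -1]
  [  0,  -1,  -4,   1]
  [  0,   0,   0,   0]
Pivot columns: 1, 2 → 2 pivots.
dim(Col(A)) = number of pivot columns = 2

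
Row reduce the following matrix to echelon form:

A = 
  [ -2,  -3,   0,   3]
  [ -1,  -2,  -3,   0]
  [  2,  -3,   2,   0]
Row operations:
R2 → R2 - (1/2)·R1
R3 → R3 + (1)·R1
R3 → R3 - (12)·R2

Resulting echelon form:
REF = 
  [  -2,   -3,    0,    3]
  [   0, -1/2,   -3, -3/2]
  [   0,    0,   38,   21]

Rank = 3 (number of non-zero pivot rows).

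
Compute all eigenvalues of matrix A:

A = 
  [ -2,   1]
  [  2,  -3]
λ = -1, -4

tr(A) = -5, det(A) = 4
Characteristic polynomial: λ² - tr(A)λ + det(A) = λ² + 5λ + 4
λ² + 5λ + 4 = (λ + 4)(λ + 1)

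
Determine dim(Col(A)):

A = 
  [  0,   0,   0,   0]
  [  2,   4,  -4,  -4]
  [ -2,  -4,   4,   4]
Row reduce:
Swap R1 ↔ R2
R3 → R3 + (1)·R1
REF = 
  [  2,   4,  -4,  -4]
  [  0,   0,   0,   0]
  [  0,   0,   0,   0]
Pivot columns: 1 → 1 pivot.
dim(Col(A)) = number of pivot columns = 1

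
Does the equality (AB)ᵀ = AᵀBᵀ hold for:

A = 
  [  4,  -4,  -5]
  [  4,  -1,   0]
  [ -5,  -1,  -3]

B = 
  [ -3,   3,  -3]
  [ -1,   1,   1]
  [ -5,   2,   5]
No

(AB)ᵀ = 
  [ 17, -11,  31]
  [ -2,  11, -22]
  [-41, -13,  -1]

AᵀBᵀ = 
  [ 15,  -5, -37]
  [ 12,   2,  13]
  [ 24,   2,  10]

The two matrices differ, so (AB)ᵀ ≠ AᵀBᵀ in general. The correct identity is (AB)ᵀ = BᵀAᵀ.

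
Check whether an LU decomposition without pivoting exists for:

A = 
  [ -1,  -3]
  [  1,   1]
Yes.
A[1,1] = -1 ≠ 0, so Gaussian elimination proceeds without a row swap: multiplier ℓ₂₁ = (1)/(-1) = -1, and U[2,2] = 1 - (-1)(-3) = -2.
L = 
  [  1,   0]
  [ -1,   1]
U = 
  [ -1,  -3]
  [  0,  -2]
Check row 2 of LU: [(-1)(-1), (-1)(-3) + (-2)] = [1, 1] = row 2 of A ✓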